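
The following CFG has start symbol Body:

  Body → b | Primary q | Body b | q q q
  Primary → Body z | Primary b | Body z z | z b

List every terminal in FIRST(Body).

Body → b contributes {b}.
From Body → Primary q: add FIRST(Primary) = { b, q, z }.
From Body → Body b: add FIRST(Body) = { b, q, z }.
Body → q q q contributes {q}.
Union: FIRST(Body) = { b, q, z }.

{ b, q, z }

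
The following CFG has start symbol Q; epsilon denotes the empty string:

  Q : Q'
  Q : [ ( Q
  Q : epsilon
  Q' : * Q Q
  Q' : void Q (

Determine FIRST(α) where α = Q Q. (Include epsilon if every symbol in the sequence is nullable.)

{ *, [, void, epsilon }

Add FIRST(Q)\{epsilon} = { *, [, void }; Q is nullable, continue.
Add FIRST(Q)\{epsilon} = { *, [, void }; Q is nullable, continue.
Every symbol is nullable, so include epsilon.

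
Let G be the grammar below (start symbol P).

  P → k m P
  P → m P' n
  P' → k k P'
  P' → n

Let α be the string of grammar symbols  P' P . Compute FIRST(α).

{ k, n }

Add FIRST(P') = { k, n }; P' is not nullable, stop.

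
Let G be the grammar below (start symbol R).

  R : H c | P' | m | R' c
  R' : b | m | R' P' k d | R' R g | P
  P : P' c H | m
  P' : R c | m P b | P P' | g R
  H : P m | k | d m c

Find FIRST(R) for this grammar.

From R : H c: add FIRST(H) = { b, d, g, k, m }.
From R : P': add FIRST(P') = { b, d, g, k, m }.
R : m contributes {m}.
From R : R' c: add FIRST(R') = { b, d, g, k, m }.
Union: FIRST(R) = { b, d, g, k, m }.

{ b, d, g, k, m }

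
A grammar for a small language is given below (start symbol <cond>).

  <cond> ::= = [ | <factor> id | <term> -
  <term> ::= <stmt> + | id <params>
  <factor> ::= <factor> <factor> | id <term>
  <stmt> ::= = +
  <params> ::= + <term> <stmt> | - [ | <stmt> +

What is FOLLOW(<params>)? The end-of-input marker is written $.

In <term> ::= id <params>: <params> is at the end, add FOLLOW(<term>) = { -, =, id }.
Union: FOLLOW(<params>) = { -, =, id }.

{ -, =, id }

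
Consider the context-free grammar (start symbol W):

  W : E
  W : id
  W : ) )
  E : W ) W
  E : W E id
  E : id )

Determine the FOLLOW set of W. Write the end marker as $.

{ $, ), id }

W is the start symbol, so $ ∈ FOLLOW(W).
In E : W ) W: add FIRST() W) = { ) }.
In E : W ) W: W is at the end, add FOLLOW(E) = { $, ), id }.
In E : W E id: add FIRST(E id) = { ), id }.
Union: FOLLOW(W) = { $, ), id }.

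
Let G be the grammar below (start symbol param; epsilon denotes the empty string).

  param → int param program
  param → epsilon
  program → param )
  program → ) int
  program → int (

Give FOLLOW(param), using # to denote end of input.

param is the start symbol, so # ∈ FOLLOW(param).
In param → int param program: add FIRST(program) = { ), int }.
In program → param ): add FIRST()) = { ) }.
Union: FOLLOW(param) = { #, ), int }.

{ #, ), int }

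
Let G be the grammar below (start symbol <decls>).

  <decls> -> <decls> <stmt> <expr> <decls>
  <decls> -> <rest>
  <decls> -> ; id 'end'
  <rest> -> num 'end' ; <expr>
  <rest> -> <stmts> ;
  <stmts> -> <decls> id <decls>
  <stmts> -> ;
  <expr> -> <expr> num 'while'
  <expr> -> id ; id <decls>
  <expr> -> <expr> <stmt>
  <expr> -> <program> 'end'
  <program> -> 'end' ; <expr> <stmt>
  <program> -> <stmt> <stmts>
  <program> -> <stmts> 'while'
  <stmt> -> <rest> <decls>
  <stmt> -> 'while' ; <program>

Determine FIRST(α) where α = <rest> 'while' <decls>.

{ ;, num }

Add FIRST(<rest>) = { ;, num }; <rest> is not nullable, stop.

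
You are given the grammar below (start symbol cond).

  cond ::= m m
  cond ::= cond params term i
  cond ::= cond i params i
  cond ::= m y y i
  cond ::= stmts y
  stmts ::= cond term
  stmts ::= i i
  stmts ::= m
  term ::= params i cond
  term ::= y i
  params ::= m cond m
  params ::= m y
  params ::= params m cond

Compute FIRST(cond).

{ i, m }

cond ::= m m contributes {m}.
From cond ::= cond params term i: add FIRST(cond) = { i, m }.
From cond ::= cond i params i: add FIRST(cond) = { i, m }.
cond ::= m y y i contributes {m}.
From cond ::= stmts y: add FIRST(stmts) = { i, m }.
Union: FIRST(cond) = { i, m }.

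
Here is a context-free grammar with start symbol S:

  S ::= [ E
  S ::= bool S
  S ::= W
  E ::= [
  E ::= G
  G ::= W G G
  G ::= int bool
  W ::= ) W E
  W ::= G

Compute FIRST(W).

{ ), int }

W ::= ) W E contributes {)}.
From W ::= G: add FIRST(G) = { ), int }.
Union: FIRST(W) = { ), int }.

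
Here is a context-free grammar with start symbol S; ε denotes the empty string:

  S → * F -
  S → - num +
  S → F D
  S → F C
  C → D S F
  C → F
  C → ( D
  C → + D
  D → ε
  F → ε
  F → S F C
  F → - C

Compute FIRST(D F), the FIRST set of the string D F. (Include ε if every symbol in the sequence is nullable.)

{ (, *, +, -, ε }

Add FIRST(D)\{ε} = {  }; D is nullable, continue.
Add FIRST(F)\{ε} = { (, *, +, - }; F is nullable, continue.
Every symbol is nullable, so include ε.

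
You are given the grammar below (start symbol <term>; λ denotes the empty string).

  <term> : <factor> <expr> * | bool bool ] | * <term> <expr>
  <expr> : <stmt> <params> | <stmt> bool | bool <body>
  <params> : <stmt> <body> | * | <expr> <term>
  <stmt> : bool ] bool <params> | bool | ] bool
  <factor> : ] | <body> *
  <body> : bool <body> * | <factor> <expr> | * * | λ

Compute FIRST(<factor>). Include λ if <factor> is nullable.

<factor> : ] contributes {]}.
From <factor> : <body> *: <body> nullable, take FIRST(<body>) ∪ {*} = { *, ], bool }.
Union: FIRST(<factor>) = { *, ], bool }.

{ *, ], bool }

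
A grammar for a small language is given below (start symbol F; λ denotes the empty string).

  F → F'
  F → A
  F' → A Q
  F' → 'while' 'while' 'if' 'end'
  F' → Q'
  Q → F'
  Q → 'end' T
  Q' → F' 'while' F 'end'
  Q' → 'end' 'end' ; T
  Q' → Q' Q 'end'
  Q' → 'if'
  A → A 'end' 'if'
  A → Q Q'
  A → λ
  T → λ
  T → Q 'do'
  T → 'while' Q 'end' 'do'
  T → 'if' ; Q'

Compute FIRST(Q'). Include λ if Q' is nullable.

{ 'end', 'if', 'while' }

From Q' → F' 'while' F 'end': add FIRST(F') = { 'end', 'if', 'while' }.
Q' → 'end' 'end' ; T contributes {'end'}.
From Q' → Q' Q 'end': add FIRST(Q') = { 'end', 'if', 'while' }.
Q' → 'if' contributes {'if'}.
Union: FIRST(Q') = { 'end', 'if', 'while' }.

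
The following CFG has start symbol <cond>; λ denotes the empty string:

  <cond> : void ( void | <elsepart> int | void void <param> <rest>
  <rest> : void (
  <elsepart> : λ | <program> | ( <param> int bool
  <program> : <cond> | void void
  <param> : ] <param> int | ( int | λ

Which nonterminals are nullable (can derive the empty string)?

Directly nullable (have an λ-production): <elsepart>, <param>.
No other nonterminal has a production whose RHS symbols are all nullable.

{ <elsepart>, <param> }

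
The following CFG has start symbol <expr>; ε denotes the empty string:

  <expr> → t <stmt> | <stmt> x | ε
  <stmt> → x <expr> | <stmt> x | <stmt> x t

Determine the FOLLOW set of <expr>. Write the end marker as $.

<expr> is the start symbol, so $ ∈ FOLLOW(<expr>).
In <stmt> → x <expr>: <expr> is at the end, add FOLLOW(<stmt>) = { $, x }.
Union: FOLLOW(<expr>) = { $, x }.

{ $, x }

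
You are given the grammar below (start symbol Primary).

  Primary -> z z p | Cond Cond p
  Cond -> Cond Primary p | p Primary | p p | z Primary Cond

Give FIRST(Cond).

{ p, z }

From Cond -> Cond Primary p: add FIRST(Cond) = { p, z }.
Cond -> p Primary contributes {p}.
Cond -> p p contributes {p}.
Cond -> z Primary Cond contributes {z}.
Union: FIRST(Cond) = { p, z }.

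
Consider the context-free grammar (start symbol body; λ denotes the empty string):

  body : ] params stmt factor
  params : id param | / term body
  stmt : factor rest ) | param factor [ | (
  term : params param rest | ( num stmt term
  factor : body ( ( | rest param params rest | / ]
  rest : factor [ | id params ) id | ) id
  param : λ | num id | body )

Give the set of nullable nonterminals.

Directly nullable (have an λ-production): param.
No other nonterminal has a production whose RHS symbols are all nullable.

{ param }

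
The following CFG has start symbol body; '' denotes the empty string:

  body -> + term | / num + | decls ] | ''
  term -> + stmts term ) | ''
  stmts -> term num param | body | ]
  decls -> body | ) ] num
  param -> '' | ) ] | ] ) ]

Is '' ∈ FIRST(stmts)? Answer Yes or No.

Yes

stmts -> body and each of body is nullable, so stmts ⇒* ''.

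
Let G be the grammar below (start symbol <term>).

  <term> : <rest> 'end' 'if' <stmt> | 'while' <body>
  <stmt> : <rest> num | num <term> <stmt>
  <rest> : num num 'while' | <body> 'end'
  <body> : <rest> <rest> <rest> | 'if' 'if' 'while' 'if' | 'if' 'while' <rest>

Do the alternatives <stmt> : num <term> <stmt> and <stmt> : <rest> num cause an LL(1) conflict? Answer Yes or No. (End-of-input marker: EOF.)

Yes

FIRST(num <term> <stmt>) = { num } and FIRST(<rest> num) = { 'if', num }.
Both contain num, so the two alternatives are not disjoint — LL(1) conflict.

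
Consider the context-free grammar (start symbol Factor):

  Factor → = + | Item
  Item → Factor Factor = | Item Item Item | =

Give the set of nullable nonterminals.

No nonterminal has an empty production or an RHS whose symbols are all nullable.

{ } (none)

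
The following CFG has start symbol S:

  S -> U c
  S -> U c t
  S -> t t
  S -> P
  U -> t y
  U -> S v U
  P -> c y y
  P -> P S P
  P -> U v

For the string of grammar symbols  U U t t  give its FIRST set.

Add FIRST(U) = { c, t }; U is not nullable, stop.

{ c, t }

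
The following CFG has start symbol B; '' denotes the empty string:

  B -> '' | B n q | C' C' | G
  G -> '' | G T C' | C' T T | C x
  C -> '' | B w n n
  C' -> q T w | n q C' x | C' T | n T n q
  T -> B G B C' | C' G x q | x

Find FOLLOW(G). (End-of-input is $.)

In B -> G: G is at the end, add FOLLOW(B) = { $, n, q, w, x }.
In G -> G T C': add FIRST(T C') = { n, q, w, x }.
In T -> B G B C': add FIRST(B C') = { n, q, w, x }.
In T -> C' G x q: add FIRST(x q) = { x }.
Union: FOLLOW(G) = { $, n, q, w, x }.

{ $, n, q, w, x }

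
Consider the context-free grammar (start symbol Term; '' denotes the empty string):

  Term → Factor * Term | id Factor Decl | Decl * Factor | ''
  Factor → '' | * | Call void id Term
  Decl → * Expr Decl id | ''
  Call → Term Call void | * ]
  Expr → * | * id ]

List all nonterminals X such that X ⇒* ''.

{ Decl, Factor, Term }

Directly nullable (have an ''-production): Term, Factor, Decl.
No other nonterminal has a production whose RHS symbols are all nullable.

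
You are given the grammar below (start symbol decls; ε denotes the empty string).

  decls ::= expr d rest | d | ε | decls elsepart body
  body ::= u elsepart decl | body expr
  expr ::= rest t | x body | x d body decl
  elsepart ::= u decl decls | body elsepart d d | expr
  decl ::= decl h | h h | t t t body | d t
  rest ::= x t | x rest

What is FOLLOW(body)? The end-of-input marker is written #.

{ #, d, h, t, u, x }

In decls ::= decls elsepart body: body is at the end, add FOLLOW(decls) = { #, d, h, t, u, x }.
In body ::= body expr: add FIRST(expr) = { x }.
In expr ::= x body: body is at the end, add FOLLOW(expr) = { #, d, h, t, u, x }.
In expr ::= x d body decl: add FIRST(decl) = { d, h, t }.
In elsepart ::= body elsepart d d: add FIRST(elsepart d d) = { u, x }.
In decl ::= t t t body: body is at the end, add FOLLOW(decl) = { #, d, h, t, u, x }.
Union: FOLLOW(body) = { #, d, h, t, u, x }.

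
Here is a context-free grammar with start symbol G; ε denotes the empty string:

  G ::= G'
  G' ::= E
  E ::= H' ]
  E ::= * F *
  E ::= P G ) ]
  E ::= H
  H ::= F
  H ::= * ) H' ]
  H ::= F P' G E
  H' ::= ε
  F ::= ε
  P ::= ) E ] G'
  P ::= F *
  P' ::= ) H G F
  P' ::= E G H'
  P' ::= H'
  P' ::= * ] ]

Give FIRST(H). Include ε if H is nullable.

From H ::= F: add FIRST(F) = { ε } (including ε since F is nullable).
H ::= * ) H' ] contributes {*}.
From H ::= F P' G E: F, P', G, E nullable, take FIRST(F) ∪ FIRST(P') ∪ FIRST(G) ∪ FIRST(E) = { ), *, ] }; also ε since the whole RHS is nullable.
Union: FIRST(H) = { ), *, ], ε }.

{ ), *, ], ε }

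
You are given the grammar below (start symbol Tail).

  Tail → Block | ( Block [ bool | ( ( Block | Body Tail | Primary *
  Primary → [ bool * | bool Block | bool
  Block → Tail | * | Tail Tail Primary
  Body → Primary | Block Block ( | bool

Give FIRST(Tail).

From Tail → Block: add FIRST(Block) = { (, *, [, bool }.
Tail → ( Block [ bool contributes {(}.
Tail → ( ( Block contributes {(}.
From Tail → Body Tail: add FIRST(Body) = { (, *, [, bool }.
From Tail → Primary *: add FIRST(Primary) = { [, bool }.
Union: FIRST(Tail) = { (, *, [, bool }.

{ (, *, [, bool }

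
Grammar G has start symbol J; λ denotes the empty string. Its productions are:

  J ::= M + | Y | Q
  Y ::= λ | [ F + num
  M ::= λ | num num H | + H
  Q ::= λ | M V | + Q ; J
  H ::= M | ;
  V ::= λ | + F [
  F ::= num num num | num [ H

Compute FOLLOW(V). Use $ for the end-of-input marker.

In Q ::= M V: V is at the end, add FOLLOW(Q) = { $, ; }.
Union: FOLLOW(V) = { $, ; }.

{ $, ; }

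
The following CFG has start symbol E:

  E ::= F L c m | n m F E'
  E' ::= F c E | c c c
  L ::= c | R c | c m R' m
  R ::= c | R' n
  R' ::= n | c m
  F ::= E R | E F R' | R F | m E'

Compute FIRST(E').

{ c, m, n }

From E' ::= F c E: add FIRST(F) = { c, m, n }.
E' ::= c c c contributes {c}.
Union: FIRST(E') = { c, m, n }.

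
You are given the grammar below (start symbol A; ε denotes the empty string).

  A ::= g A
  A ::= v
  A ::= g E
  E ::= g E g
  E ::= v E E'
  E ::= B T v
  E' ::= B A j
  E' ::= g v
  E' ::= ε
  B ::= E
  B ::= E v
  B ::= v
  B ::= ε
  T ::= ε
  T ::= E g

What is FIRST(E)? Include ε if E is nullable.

E ::= g E g contributes {g}.
E ::= v E E' contributes {v}.
From E ::= B T v: B, T nullable, take FIRST(B) ∪ FIRST(T) ∪ {v} = { g, v }.
Union: FIRST(E) = { g, v }.

{ g, v }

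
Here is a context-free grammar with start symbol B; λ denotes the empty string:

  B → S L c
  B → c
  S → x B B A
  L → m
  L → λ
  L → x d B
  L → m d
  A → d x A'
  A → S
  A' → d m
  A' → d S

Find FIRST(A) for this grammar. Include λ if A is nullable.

A → d x A' contributes {d}.
From A → S: add FIRST(S) = { x }.
Union: FIRST(A) = { d, x }.

{ d, x }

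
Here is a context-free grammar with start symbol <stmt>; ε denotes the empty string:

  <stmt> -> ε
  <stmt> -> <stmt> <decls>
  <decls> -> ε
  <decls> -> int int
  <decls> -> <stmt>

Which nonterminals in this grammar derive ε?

{ <decls>, <stmt> }

Directly nullable (have an ε-production): <stmt>, <decls>.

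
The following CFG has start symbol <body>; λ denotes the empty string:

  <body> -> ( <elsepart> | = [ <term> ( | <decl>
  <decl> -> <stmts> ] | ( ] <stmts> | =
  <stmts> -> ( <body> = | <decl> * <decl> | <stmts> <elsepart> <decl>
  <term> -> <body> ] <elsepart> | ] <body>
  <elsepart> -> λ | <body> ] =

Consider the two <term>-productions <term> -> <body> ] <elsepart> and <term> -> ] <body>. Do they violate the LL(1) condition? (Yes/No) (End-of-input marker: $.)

No

FIRST(<body> ] <elsepart>) = { (, = } and FIRST(] <body>) = { ] }.
The FIRST sets are disjoint and neither alternative is nullable — no conflict.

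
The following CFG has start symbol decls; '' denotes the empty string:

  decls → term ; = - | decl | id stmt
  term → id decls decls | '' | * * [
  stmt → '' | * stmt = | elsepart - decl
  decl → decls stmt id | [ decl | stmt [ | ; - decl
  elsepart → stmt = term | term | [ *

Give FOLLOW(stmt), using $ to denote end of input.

In decls → id stmt: stmt is at the end, add FOLLOW(decls) = { $, *, -, ;, =, [, id }.
In stmt → * stmt =: add FIRST(=) = { = }.
In decl → decls stmt id: add FIRST(id) = { id }.
In decl → stmt [: add FIRST([) = { [ }.
In elsepart → stmt = term: add FIRST(= term) = { = }.
Union: FOLLOW(stmt) = { $, *, -, ;, =, [, id }.

{ $, *, -, ;, =, [, id }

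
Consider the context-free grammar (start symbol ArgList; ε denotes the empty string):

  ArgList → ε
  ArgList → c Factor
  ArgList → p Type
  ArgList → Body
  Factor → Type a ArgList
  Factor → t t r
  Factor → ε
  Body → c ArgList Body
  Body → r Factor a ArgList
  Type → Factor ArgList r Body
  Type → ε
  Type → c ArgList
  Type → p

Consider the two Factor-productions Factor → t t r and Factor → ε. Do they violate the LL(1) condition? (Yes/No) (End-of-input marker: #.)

No

FIRST(t t r) = { t } and FIRST(ε) = { ε }.
The second is nullable but FOLLOW(Factor) = { #, a, c, p, r } is disjoint from FIRST of the first.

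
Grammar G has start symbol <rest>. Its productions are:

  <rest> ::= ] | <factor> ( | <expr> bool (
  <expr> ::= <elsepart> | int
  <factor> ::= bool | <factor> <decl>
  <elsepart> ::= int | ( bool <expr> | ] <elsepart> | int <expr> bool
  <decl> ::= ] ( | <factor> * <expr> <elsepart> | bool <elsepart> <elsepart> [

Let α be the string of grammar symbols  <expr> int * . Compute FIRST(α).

Add FIRST(<expr>) = { (, ], int }; <expr> is not nullable, stop.

{ (, ], int }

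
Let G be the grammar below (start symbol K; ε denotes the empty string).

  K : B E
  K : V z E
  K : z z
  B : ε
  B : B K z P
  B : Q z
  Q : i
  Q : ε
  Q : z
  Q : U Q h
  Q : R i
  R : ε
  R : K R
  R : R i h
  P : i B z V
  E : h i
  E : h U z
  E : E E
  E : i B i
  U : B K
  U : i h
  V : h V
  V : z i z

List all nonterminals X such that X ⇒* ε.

Directly nullable (have an ε-production): B, Q, R.
No other nonterminal has a production whose RHS symbols are all nullable.

{ B, Q, R }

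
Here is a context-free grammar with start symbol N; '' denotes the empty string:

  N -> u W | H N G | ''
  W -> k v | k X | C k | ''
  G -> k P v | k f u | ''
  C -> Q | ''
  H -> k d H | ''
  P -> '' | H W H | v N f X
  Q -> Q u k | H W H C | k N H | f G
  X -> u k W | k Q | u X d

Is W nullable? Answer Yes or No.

Yes

W has an ''-production, so W ⇒ ''.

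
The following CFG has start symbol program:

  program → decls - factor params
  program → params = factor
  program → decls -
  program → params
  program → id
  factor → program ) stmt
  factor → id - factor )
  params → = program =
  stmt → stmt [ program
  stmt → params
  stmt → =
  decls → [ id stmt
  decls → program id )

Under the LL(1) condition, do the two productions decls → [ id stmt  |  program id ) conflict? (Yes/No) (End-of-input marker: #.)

Yes

FIRST([ id stmt) = { [ } and FIRST(program id )) = { =, [, id }.
Both contain [, so the two alternatives are not disjoint — LL(1) conflict.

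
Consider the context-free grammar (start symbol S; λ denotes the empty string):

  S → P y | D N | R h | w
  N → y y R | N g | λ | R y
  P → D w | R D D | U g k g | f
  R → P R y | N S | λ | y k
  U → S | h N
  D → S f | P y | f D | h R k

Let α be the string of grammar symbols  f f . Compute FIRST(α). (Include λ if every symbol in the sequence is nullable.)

f is a terminal; add {f} and stop.

{ f }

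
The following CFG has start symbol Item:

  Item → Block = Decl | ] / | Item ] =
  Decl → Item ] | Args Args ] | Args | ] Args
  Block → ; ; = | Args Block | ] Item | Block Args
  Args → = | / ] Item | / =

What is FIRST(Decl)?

{ /, ;, =, ] }

From Decl → Item ]: add FIRST(Item) = { /, ;, =, ] }.
From Decl → Args Args ]: add FIRST(Args) = { /, = }.
From Decl → Args: add FIRST(Args) = { /, = }.
Decl → ] Args contributes {]}.
Union: FIRST(Decl) = { /, ;, =, ] }.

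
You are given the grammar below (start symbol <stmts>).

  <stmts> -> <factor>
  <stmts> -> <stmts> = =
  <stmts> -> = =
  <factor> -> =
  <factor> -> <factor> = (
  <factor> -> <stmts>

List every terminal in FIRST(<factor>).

{ = }

<factor> -> = contributes {=}.
From <factor> -> <factor> = (: add FIRST(<factor>) = { = }.
From <factor> -> <stmts>: add FIRST(<stmts>) = { = }.
Union: FIRST(<factor>) = { = }.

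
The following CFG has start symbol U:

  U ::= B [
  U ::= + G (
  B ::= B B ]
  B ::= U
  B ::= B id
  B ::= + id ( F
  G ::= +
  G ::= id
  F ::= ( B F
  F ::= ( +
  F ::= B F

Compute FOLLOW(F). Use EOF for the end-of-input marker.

In B ::= + id ( F: F is at the end, add FOLLOW(B) = { (, +, [, ], id }.
In F ::= ( B F: F is at the end, add FOLLOW(F) = { (, +, [, ], id }.
In F ::= B F: F is at the end, add FOLLOW(F) = { (, +, [, ], id }.
Union: FOLLOW(F) = { (, +, [, ], id }.

{ (, +, [, ], id }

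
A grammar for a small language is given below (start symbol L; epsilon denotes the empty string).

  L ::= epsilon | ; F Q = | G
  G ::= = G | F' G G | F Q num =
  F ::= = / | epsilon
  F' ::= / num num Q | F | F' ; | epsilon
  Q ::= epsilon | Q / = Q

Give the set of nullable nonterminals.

Directly nullable (have an epsilon-production): L, F, F', Q.
No other nonterminal has a production whose RHS symbols are all nullable.

{ F, F', L, Q }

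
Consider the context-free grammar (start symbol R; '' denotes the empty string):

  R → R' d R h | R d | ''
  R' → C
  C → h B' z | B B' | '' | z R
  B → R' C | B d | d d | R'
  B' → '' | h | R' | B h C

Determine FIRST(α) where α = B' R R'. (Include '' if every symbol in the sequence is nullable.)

{ d, h, z, '' }

Add FIRST(B')\{''} = { d, h, z }; B' is nullable, continue.
Add FIRST(R)\{''} = { d, h, z }; R is nullable, continue.
Add FIRST(R')\{''} = { d, h, z }; R' is nullable, continue.
Every symbol is nullable, so include ''.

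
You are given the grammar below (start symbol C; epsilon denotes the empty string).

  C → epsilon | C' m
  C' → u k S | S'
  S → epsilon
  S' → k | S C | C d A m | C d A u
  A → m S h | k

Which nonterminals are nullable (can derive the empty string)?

{ C, C', S, S' }

Directly nullable (have an epsilon-production): C, S.
S' → S C with every symbol nullable, so S' is nullable.
C' → S' with every symbol nullable, so C' is nullable.
No other nonterminal has a production whose RHS symbols are all nullable.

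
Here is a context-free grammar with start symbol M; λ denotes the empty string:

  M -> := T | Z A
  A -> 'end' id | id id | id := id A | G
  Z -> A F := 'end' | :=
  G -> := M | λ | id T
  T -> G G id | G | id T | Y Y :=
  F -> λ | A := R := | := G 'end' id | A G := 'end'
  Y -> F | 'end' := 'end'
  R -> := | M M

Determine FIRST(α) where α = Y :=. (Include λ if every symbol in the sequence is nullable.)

{ 'end', :=, id }

Add FIRST(Y)\{λ} = { 'end', :=, id }; Y is nullable, continue.
:= is a terminal; add {:=} and stop.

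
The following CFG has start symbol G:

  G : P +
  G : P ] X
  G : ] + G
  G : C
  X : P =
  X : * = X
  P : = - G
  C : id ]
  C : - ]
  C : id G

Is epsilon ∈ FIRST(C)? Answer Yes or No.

No

No nonterminal in this grammar is nullable.
No production of C has an RHS whose symbols are all nullable, so C is not nullable.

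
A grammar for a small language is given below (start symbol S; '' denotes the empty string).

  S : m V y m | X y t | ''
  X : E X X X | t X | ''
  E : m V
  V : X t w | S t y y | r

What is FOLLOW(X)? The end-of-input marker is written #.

{ m, t, y }

In S : X y t: add FIRST(y t) = { y }.
In X : E X X X: add FIRST(X X)\{''} = { m, t }.
  Since X X is nullable, also add FOLLOW(X) = { m, t, y }.
In X : E X X X: add FIRST(X)\{''} = { m, t }.
  Since X is nullable, also add FOLLOW(X) = { m, t, y }.
In X : E X X X: X is at the end, add FOLLOW(X) = { m, t, y }.
In X : t X: X is at the end, add FOLLOW(X) = { m, t, y }.
In V : X t w: add FIRST(t w) = { t }.
Union: FOLLOW(X) = { m, t, y }.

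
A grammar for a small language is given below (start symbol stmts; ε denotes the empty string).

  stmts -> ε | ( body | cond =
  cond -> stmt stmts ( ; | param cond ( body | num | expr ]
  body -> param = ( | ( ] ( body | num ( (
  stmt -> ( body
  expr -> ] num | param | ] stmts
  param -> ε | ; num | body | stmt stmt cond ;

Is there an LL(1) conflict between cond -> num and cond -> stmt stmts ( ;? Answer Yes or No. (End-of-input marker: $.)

FIRST(num) = { num } and FIRST(stmt stmts ( ;) = { ( }.
The FIRST sets are disjoint and neither alternative is nullable — no conflict.

No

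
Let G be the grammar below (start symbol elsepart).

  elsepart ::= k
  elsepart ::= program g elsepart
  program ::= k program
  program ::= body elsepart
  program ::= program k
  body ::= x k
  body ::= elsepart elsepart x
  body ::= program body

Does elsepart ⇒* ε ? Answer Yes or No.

No

No nonterminal in this grammar is nullable.
No production of elsepart has an RHS whose symbols are all nullable, so elsepart is not nullable.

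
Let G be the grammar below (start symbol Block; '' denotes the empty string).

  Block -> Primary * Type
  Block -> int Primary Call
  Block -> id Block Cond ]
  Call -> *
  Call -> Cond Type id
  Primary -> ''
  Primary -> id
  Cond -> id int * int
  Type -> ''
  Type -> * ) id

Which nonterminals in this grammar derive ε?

Directly nullable (have an ''-production): Primary, Type.
No other nonterminal has a production whose RHS symbols are all nullable.

{ Primary, Type }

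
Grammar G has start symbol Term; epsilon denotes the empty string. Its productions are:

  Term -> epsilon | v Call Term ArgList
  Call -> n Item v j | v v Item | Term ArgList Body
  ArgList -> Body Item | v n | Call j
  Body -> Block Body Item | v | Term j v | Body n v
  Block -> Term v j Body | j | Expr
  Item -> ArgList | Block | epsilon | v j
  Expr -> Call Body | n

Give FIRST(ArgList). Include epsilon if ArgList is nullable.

{ j, n, v }

From ArgList -> Body Item: add FIRST(Body) = { j, n, v }.
ArgList -> v n contributes {v}.
From ArgList -> Call j: add FIRST(Call) = { j, n, v }.
Union: FIRST(ArgList) = { j, n, v }.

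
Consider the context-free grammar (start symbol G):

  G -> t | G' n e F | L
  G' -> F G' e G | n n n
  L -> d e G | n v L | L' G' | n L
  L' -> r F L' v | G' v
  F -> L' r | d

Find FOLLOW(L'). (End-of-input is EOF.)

In L -> L' G': add FIRST(G') = { d, n, r }.
In L' -> r F L' v: add FIRST(v) = { v }.
In F -> L' r: add FIRST(r) = { r }.
Union: FOLLOW(L') = { d, n, r, v }.

{ d, n, r, v }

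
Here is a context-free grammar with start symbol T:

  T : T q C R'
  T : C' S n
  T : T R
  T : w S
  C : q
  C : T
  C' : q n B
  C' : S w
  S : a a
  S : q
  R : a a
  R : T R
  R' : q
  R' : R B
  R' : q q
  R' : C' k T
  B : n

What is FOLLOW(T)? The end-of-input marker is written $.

T is the start symbol, so $ ∈ FOLLOW(T).
In T : T q C R': add FIRST(q C R') = { q }.
In T : T R: add FIRST(R) = { a, q, w }.
In C : T: T is at the end, add FOLLOW(C) = { a, q, w }.
In R : T R: add FIRST(R) = { a, q, w }.
In R' : C' k T: T is at the end, add FOLLOW(R') = { $, a, q, w }.
Union: FOLLOW(T) = { $, a, q, w }.

{ $, a, q, w }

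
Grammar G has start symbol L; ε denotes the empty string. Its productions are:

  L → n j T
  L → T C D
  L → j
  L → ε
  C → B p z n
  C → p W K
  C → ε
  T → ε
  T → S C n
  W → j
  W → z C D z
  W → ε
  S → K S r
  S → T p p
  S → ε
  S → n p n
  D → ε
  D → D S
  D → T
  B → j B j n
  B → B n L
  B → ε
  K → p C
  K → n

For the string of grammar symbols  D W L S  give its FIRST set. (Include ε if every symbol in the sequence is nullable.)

Add FIRST(D)\{ε} = { j, n, p }; D is nullable, continue.
Add FIRST(W)\{ε} = { j, z }; W is nullable, continue.
Add FIRST(L)\{ε} = { j, n, p }; L is nullable, continue.
Add FIRST(S)\{ε} = { j, n, p }; S is nullable, continue.
Every symbol is nullable, so include ε.

{ j, n, p, z, ε }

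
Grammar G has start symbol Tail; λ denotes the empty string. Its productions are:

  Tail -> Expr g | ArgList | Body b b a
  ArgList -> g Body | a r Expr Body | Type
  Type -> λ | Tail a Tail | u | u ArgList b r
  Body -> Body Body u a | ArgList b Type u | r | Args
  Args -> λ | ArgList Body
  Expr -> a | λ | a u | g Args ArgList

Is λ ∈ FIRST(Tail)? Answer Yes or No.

Yes

Tail -> ArgList and each of ArgList is nullable, so Tail ⇒* λ.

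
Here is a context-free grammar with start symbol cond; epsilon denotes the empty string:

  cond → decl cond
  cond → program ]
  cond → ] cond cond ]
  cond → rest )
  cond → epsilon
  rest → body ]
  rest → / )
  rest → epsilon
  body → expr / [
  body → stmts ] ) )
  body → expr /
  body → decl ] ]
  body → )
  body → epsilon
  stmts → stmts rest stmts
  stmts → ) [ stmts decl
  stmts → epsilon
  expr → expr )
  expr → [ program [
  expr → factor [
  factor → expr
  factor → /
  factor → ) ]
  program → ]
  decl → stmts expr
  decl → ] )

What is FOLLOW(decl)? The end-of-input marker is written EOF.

{ EOF, ), /, [, ] }

In cond → decl cond: add FIRST(cond)\{epsilon} = { ), /, [, ] }.
  Since cond is nullable, also add FOLLOW(cond) = { EOF, ), /, [, ] }.
In body → decl ] ]: add FIRST(] ]) = { ] }.
In stmts → ) [ stmts decl: decl is at the end, add FOLLOW(stmts) = { ), /, [, ] }.
Union: FOLLOW(decl) = { EOF, ), /, [, ] }.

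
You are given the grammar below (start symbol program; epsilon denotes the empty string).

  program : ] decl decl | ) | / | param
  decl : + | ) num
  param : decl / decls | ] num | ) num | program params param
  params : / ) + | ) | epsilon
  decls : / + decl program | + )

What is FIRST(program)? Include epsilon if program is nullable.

program : ] decl decl contributes {]}.
program : ) contributes {)}.
program : / contributes {/}.
From program : param: add FIRST(param) = { ), +, /, ] }.
Union: FIRST(program) = { ), +, /, ] }.

{ ), +, /, ] }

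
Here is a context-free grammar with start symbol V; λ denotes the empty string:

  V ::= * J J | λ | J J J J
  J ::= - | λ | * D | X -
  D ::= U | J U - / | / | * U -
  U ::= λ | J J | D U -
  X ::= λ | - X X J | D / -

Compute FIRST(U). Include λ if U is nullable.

{ *, -, /, λ }

U ::= λ contributes λ.
From U ::= J J: J, J nullable, take FIRST(J) ∪ FIRST(J) = { *, -, / }; also λ since the whole RHS is nullable.
From U ::= D U -: D, U nullable, take FIRST(D) ∪ FIRST(U) ∪ {-} = { *, -, / }.
Union: FIRST(U) = { *, -, /, λ }.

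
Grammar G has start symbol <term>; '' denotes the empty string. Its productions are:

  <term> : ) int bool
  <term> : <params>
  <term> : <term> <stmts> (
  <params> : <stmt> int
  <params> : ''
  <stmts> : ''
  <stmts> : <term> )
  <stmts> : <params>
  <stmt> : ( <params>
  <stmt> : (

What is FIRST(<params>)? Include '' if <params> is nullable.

{ (, '' }

From <params> : <stmt> int: add FIRST(<stmt>) = { ( }.
<params> : '' contributes ''.
Union: FIRST(<params>) = { (, '' }.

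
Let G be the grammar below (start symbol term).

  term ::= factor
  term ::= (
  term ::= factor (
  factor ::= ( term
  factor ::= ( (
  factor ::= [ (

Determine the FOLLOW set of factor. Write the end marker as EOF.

{ EOF, ( }

In term ::= factor: factor is at the end, add FOLLOW(term) = { EOF, ( }.
In term ::= factor (: add FIRST(() = { ( }.
Union: FOLLOW(factor) = { EOF, ( }.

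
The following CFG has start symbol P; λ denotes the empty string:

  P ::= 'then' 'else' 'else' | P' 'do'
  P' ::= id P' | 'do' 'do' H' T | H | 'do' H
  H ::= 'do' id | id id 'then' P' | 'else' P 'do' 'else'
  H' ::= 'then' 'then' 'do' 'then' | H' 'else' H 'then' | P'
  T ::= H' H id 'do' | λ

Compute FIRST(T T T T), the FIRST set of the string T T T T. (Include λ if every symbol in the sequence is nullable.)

Add FIRST(T)\{λ} = { 'do', 'else', 'then', id }; T is nullable, continue.
Add FIRST(T)\{λ} = { 'do', 'else', 'then', id }; T is nullable, continue.
Add FIRST(T)\{λ} = { 'do', 'else', 'then', id }; T is nullable, continue.
Add FIRST(T)\{λ} = { 'do', 'else', 'then', id }; T is nullable, continue.
Every symbol is nullable, so include λ.

{ 'do', 'else', 'then', id, λ }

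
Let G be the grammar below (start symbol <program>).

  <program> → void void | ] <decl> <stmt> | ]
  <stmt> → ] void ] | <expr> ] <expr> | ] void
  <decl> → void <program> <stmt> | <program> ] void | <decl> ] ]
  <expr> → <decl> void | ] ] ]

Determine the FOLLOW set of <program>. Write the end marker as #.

<program> is the start symbol, so # ∈ FOLLOW(<program>).
In <decl> → void <program> <stmt>: add FIRST(<stmt>) = { ], void }.
In <decl> → <program> ] void: add FIRST(] void) = { ] }.
Union: FOLLOW(<program>) = { #, ], void }.

{ #, ], void }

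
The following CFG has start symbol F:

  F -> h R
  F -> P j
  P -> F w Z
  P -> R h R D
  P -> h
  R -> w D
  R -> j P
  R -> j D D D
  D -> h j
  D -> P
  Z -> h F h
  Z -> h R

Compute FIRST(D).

{ h, j, w }

D -> h j contributes {h}.
From D -> P: add FIRST(P) = { h, j, w }.
Union: FIRST(D) = { h, j, w }.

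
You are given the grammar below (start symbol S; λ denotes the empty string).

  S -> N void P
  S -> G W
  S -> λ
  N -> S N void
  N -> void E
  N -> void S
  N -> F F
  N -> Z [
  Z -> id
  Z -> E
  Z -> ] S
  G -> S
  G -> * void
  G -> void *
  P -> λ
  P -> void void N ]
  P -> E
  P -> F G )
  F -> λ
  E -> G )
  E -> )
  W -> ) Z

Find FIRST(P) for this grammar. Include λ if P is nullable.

P -> λ contributes λ.
P -> void void N ] contributes {void}.
From P -> E: add FIRST(E) = { ), *, ], id, void }.
From P -> F G ): F, G nullable, take FIRST(F) ∪ FIRST(G) ∪ {)} = { ), *, ], id, void }.
Union: FIRST(P) = { ), *, ], id, void, λ }.

{ ), *, ], id, void, λ }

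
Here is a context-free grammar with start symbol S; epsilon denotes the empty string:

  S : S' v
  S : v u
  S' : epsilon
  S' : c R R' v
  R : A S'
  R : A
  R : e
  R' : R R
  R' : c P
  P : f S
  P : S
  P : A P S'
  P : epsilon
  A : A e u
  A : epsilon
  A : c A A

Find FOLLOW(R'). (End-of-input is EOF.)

{ v }

In S' : c R R' v: add FIRST(v) = { v }.
Union: FOLLOW(R') = { v }.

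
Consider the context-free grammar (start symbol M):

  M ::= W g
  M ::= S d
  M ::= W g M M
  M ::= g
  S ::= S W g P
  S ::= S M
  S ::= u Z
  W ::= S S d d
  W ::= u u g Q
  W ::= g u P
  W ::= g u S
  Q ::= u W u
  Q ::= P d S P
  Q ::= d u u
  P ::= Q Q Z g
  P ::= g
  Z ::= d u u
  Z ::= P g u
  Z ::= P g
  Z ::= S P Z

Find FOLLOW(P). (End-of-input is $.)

In S ::= S W g P: P is at the end, add FOLLOW(S) = { d, g, u }.
In W ::= g u P: P is at the end, add FOLLOW(W) = { g, u }.
In Q ::= P d S P: add FIRST(d S P) = { d }.
In Q ::= P d S P: P is at the end, add FOLLOW(Q) = { d, g, u }.
In Z ::= P g u: add FIRST(g u) = { g }.
In Z ::= P g: add FIRST(g) = { g }.
In Z ::= S P Z: add FIRST(Z) = { d, g, u }.
Union: FOLLOW(P) = { d, g, u }.

{ d, g, u }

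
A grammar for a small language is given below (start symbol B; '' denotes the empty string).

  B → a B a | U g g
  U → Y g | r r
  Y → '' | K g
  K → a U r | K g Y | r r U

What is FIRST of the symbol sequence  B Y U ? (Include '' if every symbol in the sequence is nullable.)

{ a, g, r }

Add FIRST(B) = { a, g, r }; B is not nullable, stop.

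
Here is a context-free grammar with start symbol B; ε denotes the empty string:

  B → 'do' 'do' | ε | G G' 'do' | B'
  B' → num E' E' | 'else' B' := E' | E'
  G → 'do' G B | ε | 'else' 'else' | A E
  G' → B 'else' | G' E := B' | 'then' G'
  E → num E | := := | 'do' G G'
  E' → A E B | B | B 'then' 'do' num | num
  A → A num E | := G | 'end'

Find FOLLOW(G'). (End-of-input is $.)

In B → G G' 'do': add FIRST('do') = { 'do' }.
In G' → G' E := B': add FIRST(E := B') = { 'do', :=, num }.
In G' → 'then' G': G' is at the end, add FOLLOW(G') = { $, 'do', 'else', 'end', 'then', :=, num }.
In E → 'do' G G': G' is at the end, add FOLLOW(E) = { $, 'do', 'else', 'end', 'then', :=, num }.
Union: FOLLOW(G') = { $, 'do', 'else', 'end', 'then', :=, num }.

{ $, 'do', 'else', 'end', 'then', :=, num }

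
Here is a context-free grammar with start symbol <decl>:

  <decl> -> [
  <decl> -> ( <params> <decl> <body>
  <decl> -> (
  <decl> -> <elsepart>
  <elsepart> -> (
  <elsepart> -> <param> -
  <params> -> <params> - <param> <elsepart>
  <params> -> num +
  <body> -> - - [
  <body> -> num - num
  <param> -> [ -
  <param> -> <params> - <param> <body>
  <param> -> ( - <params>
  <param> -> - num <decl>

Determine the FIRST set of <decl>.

<decl> -> [ contributes {[}.
<decl> -> ( <params> <decl> <body> contributes {(}.
<decl> -> ( contributes {(}.
From <decl> -> <elsepart>: add FIRST(<elsepart>) = { (, -, [, num }.
Union: FIRST(<decl>) = { (, -, [, num }.

{ (, -, [, num }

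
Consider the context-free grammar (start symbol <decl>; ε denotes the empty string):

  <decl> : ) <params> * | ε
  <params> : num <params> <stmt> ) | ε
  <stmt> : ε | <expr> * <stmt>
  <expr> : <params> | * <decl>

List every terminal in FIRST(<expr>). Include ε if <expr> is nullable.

{ *, num, ε }

From <expr> : <params>: add FIRST(<params>) = { num, ε } (including ε since <params> is nullable).
<expr> : * <decl> contributes {*}.
Union: FIRST(<expr>) = { *, num, ε }.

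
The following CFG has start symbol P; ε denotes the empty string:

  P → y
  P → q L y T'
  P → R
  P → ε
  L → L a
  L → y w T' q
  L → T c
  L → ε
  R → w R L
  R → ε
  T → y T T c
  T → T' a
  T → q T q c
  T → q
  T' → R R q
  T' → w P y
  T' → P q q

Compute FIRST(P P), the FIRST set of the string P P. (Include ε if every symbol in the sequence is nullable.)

{ q, w, y, ε }

Add FIRST(P)\{ε} = { q, w, y }; P is nullable, continue.
Add FIRST(P)\{ε} = { q, w, y }; P is nullable, continue.
Every symbol is nullable, so include ε.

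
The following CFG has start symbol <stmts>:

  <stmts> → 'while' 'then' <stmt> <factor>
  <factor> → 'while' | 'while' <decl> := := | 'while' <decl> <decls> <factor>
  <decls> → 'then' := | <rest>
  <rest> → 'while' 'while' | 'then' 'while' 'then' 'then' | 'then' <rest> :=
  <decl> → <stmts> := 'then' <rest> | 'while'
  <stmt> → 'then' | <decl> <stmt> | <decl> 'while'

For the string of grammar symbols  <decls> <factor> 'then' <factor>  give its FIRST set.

Add FIRST(<decls>) = { 'then', 'while' }; <decls> is not nullable, stop.

{ 'then', 'while' }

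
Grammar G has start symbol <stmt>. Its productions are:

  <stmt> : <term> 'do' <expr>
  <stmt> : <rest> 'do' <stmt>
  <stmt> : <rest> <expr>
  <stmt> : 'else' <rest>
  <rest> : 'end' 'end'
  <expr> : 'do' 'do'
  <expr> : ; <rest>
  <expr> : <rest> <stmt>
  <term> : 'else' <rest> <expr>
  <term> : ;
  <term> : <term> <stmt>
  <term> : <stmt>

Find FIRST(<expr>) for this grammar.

{ 'do', 'end', ; }

<expr> : 'do' 'do' contributes {'do'}.
<expr> : ; <rest> contributes {;}.
From <expr> : <rest> <stmt>: add FIRST(<rest>) = { 'end' }.
Union: FIRST(<expr>) = { 'do', 'end', ; }.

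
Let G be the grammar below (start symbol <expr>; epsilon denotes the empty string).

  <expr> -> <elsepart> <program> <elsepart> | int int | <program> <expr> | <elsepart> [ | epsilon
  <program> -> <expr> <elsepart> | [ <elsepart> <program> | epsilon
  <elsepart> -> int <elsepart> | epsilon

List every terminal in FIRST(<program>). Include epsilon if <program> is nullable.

{ [, int, epsilon }

From <program> -> <expr> <elsepart>: <expr>, <elsepart> nullable, take FIRST(<expr>) ∪ FIRST(<elsepart>) = { [, int }; also epsilon since the whole RHS is nullable.
<program> -> [ <elsepart> <program> contributes {[}.
<program> -> epsilon contributes epsilon.
Union: FIRST(<program>) = { [, int, epsilon }.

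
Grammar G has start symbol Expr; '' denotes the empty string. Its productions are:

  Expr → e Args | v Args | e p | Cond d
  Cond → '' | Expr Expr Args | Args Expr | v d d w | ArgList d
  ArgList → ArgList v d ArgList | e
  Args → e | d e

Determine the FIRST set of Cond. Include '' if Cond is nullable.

Cond → '' contributes ''.
From Cond → Expr Expr Args: add FIRST(Expr) = { d, e, v }.
From Cond → Args Expr: add FIRST(Args) = { d, e }.
Cond → v d d w contributes {v}.
From Cond → ArgList d: add FIRST(ArgList) = { e }.
Union: FIRST(Cond) = { d, e, v, '' }.

{ d, e, v, '' }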